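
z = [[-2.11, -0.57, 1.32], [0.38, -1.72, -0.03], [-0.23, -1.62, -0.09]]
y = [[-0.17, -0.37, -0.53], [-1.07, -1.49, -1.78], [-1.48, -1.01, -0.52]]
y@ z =[[0.34, 1.59, -0.17], [2.10, 6.06, -1.21], [2.86, 3.42, -1.88]]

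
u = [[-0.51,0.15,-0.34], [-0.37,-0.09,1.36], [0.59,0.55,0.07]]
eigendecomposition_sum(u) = [[-0.25+0.37j, (0.09+0.16j), -0.15-0.20j], [(-0.27-0.57j), (-0.25-0.01j), 0.35-0.04j], [0.24+0.27j, (0.14-0.04j), -0.18+0.08j]] + [[(-0.25-0.37j), (0.09-0.16j), -0.15+0.20j], [-0.27+0.57j, -0.25+0.01j, 0.35+0.04j], [0.24-0.27j, 0.14+0.04j, (-0.18-0.08j)]] + [[-0.01-0.00j, -0.02-0.00j, (-0.04-0j)],[0.17+0.00j, 0.41+0.00j, 0.65+0.00j],[(0.12+0j), (0.28+0j), (0.44+0j)]]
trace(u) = -0.53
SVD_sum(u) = [[0.05, 0.03, -0.22], [-0.33, -0.16, 1.36], [0.03, 0.02, -0.13]] + [[-0.40, -0.2, -0.12], [-0.0, -0.00, -0.00], [0.66, 0.34, 0.20]] + [[-0.17, 0.33, -0.0], [-0.04, 0.07, -0.0], [-0.10, 0.20, -0.00]]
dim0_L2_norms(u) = [0.86, 0.58, 1.4]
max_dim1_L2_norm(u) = 1.41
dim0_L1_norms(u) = [1.47, 0.79, 1.77]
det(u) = 0.56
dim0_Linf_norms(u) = [0.59, 0.55, 1.36]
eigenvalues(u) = [(-0.69+0.44j), (-0.69-0.44j), (0.84+0j)]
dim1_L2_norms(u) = [0.63, 1.41, 0.81]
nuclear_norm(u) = 2.77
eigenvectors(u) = [[(0.27+0.45j), 0.27-0.45j, -0.05+0.00j], [-0.74+0.00j, -0.74-0.00j, (0.83+0j)], [0.40-0.12j, (0.4+0.12j), (0.56+0j)]]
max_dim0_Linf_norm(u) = 1.36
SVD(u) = [[0.16, 0.52, 0.84], [-0.98, 0.0, 0.18], [0.09, -0.86, 0.51]] @ diag([1.434164800457945, 0.8950404718845104, 0.43631855199633135]) @ [[0.24, 0.11, -0.96], [-0.86, -0.44, -0.26], [-0.45, 0.89, -0.01]]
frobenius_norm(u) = 1.75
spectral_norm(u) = 1.43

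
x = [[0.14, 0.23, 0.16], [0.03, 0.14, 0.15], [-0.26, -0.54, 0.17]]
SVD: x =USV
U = [[-0.37, -0.69, 0.62],[-0.18, -0.6, -0.78],[0.91, -0.40, 0.1]]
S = [0.67, 0.27, 0.04]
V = [[-0.44, -0.89, 0.1], [-0.04, -0.09, -0.99], [0.90, -0.44, 0.01]]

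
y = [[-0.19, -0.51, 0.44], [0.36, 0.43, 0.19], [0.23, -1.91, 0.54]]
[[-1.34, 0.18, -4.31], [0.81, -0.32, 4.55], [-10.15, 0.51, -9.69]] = y @ [[-4.32, -0.36, 6.18], [5.07, -0.36, 5.66], [0.97, -0.17, -0.56]]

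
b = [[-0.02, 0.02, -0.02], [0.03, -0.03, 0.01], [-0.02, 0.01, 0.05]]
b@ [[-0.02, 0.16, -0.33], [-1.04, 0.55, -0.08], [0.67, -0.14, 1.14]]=[[-0.03, 0.01, -0.02], [0.04, -0.01, 0.00], [0.02, -0.0, 0.06]]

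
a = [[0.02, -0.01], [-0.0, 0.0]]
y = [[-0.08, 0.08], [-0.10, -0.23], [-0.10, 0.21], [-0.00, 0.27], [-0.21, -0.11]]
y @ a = [[-0.0, 0.0], [-0.00, 0.00], [-0.0, 0.00], [0.0, 0.0], [-0.00, 0.00]]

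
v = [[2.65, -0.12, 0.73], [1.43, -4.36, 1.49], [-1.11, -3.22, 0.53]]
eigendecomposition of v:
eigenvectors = [[-0.78, 0.25, -0.06], [-0.03, -0.24, 0.77], [0.63, -0.94, 0.64]]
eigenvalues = [2.06, 0.0, -3.24]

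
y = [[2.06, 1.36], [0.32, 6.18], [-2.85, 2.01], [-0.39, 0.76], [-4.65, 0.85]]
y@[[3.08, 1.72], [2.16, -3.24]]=[[9.28, -0.86], [14.33, -19.47], [-4.44, -11.41], [0.44, -3.13], [-12.49, -10.75]]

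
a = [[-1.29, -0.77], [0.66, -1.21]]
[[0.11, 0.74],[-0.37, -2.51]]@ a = [[0.35, -0.98], [-1.18, 3.32]]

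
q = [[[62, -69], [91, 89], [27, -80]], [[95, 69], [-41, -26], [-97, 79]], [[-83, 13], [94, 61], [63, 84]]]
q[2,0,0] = -83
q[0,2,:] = [27, -80]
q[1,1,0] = -41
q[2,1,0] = 94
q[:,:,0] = [[62, 91, 27], [95, -41, -97], [-83, 94, 63]]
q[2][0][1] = 13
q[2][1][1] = 61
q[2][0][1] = 13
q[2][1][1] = 61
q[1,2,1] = 79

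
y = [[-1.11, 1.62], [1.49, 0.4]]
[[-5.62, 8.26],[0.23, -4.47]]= y @ [[0.92, -3.69],  [-2.84, 2.57]]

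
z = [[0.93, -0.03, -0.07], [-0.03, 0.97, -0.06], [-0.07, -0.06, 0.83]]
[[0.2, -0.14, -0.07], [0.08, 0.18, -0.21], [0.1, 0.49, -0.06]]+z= [[1.13,-0.17,-0.14], [0.05,1.15,-0.27], [0.03,0.43,0.77]]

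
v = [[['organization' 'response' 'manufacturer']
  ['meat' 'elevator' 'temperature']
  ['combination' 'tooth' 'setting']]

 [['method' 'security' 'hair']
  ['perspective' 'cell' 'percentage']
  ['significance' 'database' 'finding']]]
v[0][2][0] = 'combination'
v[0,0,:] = ['organization', 'response', 'manufacturer']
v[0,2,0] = 'combination'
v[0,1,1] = 'elevator'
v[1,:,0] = ['method', 'perspective', 'significance']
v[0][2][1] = 'tooth'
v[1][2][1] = 'database'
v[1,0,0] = 'method'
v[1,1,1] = 'cell'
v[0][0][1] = 'response'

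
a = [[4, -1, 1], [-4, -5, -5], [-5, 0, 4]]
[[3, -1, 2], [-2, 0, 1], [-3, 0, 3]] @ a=[[6, 2, 16], [-13, 2, 2], [-27, 3, 9]]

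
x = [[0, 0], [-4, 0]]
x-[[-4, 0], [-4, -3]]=[[4, 0], [0, 3]]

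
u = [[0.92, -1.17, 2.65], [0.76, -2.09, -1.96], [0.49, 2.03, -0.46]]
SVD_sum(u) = [[0.24, -0.18, 2.78], [-0.15, 0.12, -1.73], [-0.05, 0.04, -0.55]] + [[0.2, -1.08, -0.09], [0.43, -2.30, -0.19], [-0.34, 1.82, 0.15]] + [[0.47, 0.09, -0.04],[0.48, 0.09, -0.04],[0.88, 0.17, -0.07]]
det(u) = 12.06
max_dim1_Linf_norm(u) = 2.65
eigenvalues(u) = [(1.62+0j), (-1.62+2.19j), (-1.62-2.19j)]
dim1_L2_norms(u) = [3.04, 2.96, 2.14]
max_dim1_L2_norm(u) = 3.04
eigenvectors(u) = [[(0.96+0j), (-0+0.54j), (-0-0.54j)], [0.05+0.00j, (0.65+0j), (0.65-0j)], [(0.28+0j), -0.15-0.52j, -0.15+0.52j]]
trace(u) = -1.63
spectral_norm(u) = 3.34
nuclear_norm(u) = 7.66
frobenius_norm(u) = 4.75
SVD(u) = [[0.84, -0.34, -0.43], [-0.52, -0.74, -0.43], [-0.16, 0.58, -0.8]] @ diag([3.3369510539064193, 3.1904304125789924, 1.1329657745597879]) @ [[0.09,  -0.07,  0.99],[-0.19,  0.98,  0.08],[-0.98,  -0.19,  0.07]]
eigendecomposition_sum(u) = [[(1.24-0j), 0.31+0.00j, (1.28+0j)],[0.07-0.00j, 0.02+0.00j, 0.07+0.00j],[(0.35-0j), (0.09+0j), (0.37+0j)]] + [[-0.16+0.29j, (-0.74-0.88j), (0.68-0.84j)], [0.35+0.19j, (-1.05+0.9j), (-1.01-0.82j)], [0.07-0.32j, (0.97+0.63j), -0.41+1.01j]] + [[-0.16-0.29j,-0.74+0.88j,0.68+0.84j], [(0.35-0.19j),-1.05-0.90j,-1.01+0.82j], [0.07+0.32j,0.97-0.63j,-0.41-1.01j]]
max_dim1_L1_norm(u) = 4.81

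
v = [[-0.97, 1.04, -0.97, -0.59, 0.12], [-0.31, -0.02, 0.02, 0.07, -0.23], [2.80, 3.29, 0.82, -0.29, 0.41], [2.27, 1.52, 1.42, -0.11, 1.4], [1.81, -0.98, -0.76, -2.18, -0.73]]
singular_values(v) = [5.43, 3.17, 2.04, 0.91, 0.16]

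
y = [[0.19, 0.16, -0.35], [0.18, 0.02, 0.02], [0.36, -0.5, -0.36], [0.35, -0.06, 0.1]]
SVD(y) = [[-0.28, -0.94, -0.14], [-0.13, -0.01, -0.44], [-0.91, 0.21, 0.35], [-0.27, 0.26, -0.81]] @ diag([0.7663684441304071, 0.390367380318819, 0.3507031739579236]) @ [[-0.65,  0.55,  0.52], [-0.03,  -0.70,  0.71], [-0.76,  -0.45,  -0.47]]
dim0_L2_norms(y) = [0.57, 0.53, 0.51]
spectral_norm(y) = 0.77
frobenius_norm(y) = 0.93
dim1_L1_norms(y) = [0.7, 0.22, 1.22, 0.51]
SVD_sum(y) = [[0.14, -0.12, -0.11], [0.06, -0.05, -0.05], [0.46, -0.39, -0.36], [0.14, -0.12, -0.11]] + [[0.01, 0.26, -0.26], [0.0, 0.0, -0.00], [-0.0, -0.06, 0.06], [-0.00, -0.07, 0.07]] + [[0.04, 0.02, 0.02], [0.12, 0.07, 0.07], [-0.09, -0.06, -0.06], [0.22, 0.13, 0.14]]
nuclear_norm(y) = 1.51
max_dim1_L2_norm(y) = 0.71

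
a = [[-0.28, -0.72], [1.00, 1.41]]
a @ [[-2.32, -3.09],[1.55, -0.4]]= [[-0.47, 1.15], [-0.13, -3.65]]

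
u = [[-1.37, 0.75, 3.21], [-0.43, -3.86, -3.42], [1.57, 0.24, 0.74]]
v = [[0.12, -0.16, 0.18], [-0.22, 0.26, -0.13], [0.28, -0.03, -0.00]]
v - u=[[1.49, -0.91, -3.03], [0.21, 4.12, 3.29], [-1.29, -0.27, -0.74]]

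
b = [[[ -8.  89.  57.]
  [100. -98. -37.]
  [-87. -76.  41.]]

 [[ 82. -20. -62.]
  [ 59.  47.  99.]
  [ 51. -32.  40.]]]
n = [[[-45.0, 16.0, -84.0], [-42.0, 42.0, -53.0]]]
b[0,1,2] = -37.0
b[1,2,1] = -32.0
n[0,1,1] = 42.0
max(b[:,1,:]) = 100.0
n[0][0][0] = -45.0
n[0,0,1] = 16.0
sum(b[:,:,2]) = 138.0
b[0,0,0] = -8.0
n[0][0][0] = -45.0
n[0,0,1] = 16.0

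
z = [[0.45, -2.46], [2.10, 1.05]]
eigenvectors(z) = [[(0.73+0j), 0.73-0.00j],[-0.09-0.67j, -0.09+0.67j]]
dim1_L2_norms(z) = [2.5, 2.35]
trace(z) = 1.50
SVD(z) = [[-0.78, 0.62], [0.62, 0.78]] @ diag([2.7500446063670716, 2.050330378985635]) @ [[0.35, 0.94],[0.94, -0.35]]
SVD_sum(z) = [[-0.75, -2.01], [0.6, 1.61]] + [[1.2, -0.45], [1.5, -0.56]]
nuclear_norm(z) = 4.80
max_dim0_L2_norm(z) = 2.67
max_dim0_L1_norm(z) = 3.51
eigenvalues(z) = [(0.75+2.25j), (0.75-2.25j)]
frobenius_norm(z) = 3.43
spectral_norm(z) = 2.75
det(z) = 5.64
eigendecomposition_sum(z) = [[0.22+1.18j, (-1.23+0.41j)], [1.05-0.35j, 0.52+1.08j]] + [[(0.22-1.18j),-1.23-0.41j], [(1.05+0.35j),0.52-1.08j]]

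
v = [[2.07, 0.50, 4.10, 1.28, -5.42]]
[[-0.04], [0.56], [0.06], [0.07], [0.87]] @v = [[-0.08, -0.02, -0.16, -0.05, 0.22], [1.16, 0.28, 2.30, 0.72, -3.04], [0.12, 0.03, 0.25, 0.08, -0.33], [0.14, 0.04, 0.29, 0.09, -0.38], [1.8, 0.44, 3.57, 1.11, -4.72]]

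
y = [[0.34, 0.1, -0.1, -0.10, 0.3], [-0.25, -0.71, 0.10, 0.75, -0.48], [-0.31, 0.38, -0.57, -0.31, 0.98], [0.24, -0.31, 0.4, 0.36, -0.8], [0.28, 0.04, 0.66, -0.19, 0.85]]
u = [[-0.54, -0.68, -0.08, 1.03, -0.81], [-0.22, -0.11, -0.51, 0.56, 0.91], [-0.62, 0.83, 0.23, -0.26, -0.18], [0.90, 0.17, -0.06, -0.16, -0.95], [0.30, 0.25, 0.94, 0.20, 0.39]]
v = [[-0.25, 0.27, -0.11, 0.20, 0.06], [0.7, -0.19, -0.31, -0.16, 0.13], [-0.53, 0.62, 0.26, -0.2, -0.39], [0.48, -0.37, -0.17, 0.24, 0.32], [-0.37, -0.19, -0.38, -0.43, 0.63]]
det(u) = -1.62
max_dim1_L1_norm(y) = 2.55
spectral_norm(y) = 1.96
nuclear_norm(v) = 3.24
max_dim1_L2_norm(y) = 1.27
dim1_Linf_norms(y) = [0.34, 0.75, 0.98, 0.8, 0.85]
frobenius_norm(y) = 2.36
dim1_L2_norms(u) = [1.57, 1.21, 1.11, 1.33, 1.11]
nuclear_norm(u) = 6.00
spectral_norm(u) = 1.68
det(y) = 0.02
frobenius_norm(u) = 2.86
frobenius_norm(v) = 1.80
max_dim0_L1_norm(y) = 3.41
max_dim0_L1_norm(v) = 2.33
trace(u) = -0.19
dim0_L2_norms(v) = [1.1, 0.82, 0.59, 0.59, 0.82]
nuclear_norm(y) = 4.11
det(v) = -0.01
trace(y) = 0.27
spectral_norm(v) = 1.41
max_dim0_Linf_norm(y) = 0.98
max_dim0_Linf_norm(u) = 1.03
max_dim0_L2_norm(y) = 1.63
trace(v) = 0.69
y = v @ u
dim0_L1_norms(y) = [1.42, 1.54, 1.83, 1.71, 3.41]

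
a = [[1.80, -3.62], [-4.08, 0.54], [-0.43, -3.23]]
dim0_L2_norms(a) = [4.48, 4.88]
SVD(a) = [[-0.73, -0.21],[0.54, -0.76],[-0.42, -0.61]] @ diag([5.43298669072025, 3.7924735488143635]) @ [[-0.61, 0.79], [0.79, 0.61]]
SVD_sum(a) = [[2.43, -3.13], [-1.80, 2.31], [1.4, -1.81]] + [[-0.63,-0.49], [-2.28,-1.77], [-1.83,-1.42]]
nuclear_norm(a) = 9.23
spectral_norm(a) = 5.43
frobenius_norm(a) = 6.63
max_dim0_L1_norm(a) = 7.39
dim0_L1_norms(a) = [6.31, 7.39]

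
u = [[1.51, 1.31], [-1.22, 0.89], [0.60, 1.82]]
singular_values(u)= [2.67, 1.68]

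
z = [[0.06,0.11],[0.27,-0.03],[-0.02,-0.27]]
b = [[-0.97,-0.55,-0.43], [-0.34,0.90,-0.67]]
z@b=[[-0.10, 0.07, -0.1], [-0.25, -0.18, -0.10], [0.11, -0.23, 0.19]]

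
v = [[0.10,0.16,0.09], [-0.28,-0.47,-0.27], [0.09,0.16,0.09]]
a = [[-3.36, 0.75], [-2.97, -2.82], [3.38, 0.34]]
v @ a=[[-0.51, -0.35],  [1.42, 1.02],  [-0.47, -0.35]]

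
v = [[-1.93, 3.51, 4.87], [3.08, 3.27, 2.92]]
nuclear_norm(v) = 11.10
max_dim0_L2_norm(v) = 5.68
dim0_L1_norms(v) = [5.01, 6.78, 7.79]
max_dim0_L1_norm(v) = 7.79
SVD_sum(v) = [[0.26, 3.8, 4.5],[0.20, 2.88, 3.41]] + [[-2.19, -0.29, 0.37], [2.88, 0.39, -0.49]]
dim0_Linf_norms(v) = [3.08, 3.51, 4.87]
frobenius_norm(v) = 8.27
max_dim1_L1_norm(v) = 10.31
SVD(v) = [[-0.8, -0.6], [-0.60, 0.8]] @ diag([7.399083979948874, 3.7042079123159257]) @ [[-0.04, -0.65, -0.76], [0.98, 0.13, -0.17]]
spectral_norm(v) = 7.40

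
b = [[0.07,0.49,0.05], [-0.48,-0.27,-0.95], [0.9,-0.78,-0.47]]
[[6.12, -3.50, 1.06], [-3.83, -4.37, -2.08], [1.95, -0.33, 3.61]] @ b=[[3.06,  3.12,  3.13], [-0.04,  0.93,  4.94], [3.54,  -1.77,  -1.29]]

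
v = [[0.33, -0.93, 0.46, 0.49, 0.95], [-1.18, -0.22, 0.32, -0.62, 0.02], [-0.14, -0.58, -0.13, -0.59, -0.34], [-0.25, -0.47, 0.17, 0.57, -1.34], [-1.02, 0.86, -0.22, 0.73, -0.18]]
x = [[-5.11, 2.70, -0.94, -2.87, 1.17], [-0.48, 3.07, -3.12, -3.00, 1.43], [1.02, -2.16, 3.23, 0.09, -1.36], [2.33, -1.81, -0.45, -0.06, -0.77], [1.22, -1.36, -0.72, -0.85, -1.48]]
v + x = [[-4.78,1.77,-0.48,-2.38,2.12],[-1.66,2.85,-2.80,-3.62,1.45],[0.88,-2.74,3.10,-0.5,-1.70],[2.08,-2.28,-0.28,0.51,-2.11],[0.2,-0.50,-0.94,-0.12,-1.66]]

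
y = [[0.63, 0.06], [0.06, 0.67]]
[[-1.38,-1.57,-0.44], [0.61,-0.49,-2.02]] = y @[[-2.29, -2.45, -0.42], [1.11, -0.51, -2.98]]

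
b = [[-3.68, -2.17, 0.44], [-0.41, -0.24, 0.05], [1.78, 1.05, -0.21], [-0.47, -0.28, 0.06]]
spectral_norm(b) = 4.83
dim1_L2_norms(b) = [4.29, 0.48, 2.08, 0.55]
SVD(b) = [[-0.89, 0.10, -0.19], [-0.1, 0.09, -0.78], [0.43, 0.46, -0.48], [-0.11, 0.88, 0.35]] @ diag([4.826071873677939, 0.004955419402784314, 0.0023903793121130327]) @ [[0.86, 0.51, -0.10], [0.27, -0.28, 0.92], [0.44, -0.82, -0.37]]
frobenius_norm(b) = 4.83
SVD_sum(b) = [[-3.68, -2.17, 0.44], [-0.41, -0.24, 0.05], [1.78, 1.05, -0.21], [-0.47, -0.28, 0.06]] + [[0.00, -0.00, 0.00], [0.00, -0.00, 0.0], [0.00, -0.0, 0.00], [0.00, -0.00, 0.00]] + [[-0.0,0.00,0.00], [-0.00,0.00,0.0], [-0.00,0.0,0.00], [0.0,-0.00,-0.0]]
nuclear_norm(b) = 4.83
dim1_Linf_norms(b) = [3.68, 0.41, 1.78, 0.47]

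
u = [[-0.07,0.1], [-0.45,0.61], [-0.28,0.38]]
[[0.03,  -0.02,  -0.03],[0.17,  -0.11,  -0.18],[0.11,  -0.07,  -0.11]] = u@[[-0.22, -0.19, 0.2], [0.12, -0.32, -0.14]]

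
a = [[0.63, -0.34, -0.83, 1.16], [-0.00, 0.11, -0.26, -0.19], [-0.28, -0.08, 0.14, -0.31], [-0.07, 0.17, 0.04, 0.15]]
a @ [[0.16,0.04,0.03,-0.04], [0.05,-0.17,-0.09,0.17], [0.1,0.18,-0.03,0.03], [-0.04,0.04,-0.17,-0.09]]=[[-0.05,-0.02,-0.12,-0.21], [-0.01,-0.07,0.03,0.03], [-0.02,0.02,0.05,0.03], [-0.0,-0.02,-0.04,0.02]]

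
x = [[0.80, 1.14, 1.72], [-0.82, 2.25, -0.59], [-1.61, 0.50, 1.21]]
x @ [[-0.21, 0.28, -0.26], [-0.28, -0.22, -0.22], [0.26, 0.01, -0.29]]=[[-0.04, -0.01, -0.96], [-0.61, -0.73, -0.11], [0.51, -0.55, -0.04]]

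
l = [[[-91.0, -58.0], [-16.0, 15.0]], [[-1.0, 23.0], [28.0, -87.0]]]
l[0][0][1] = -58.0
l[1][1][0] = 28.0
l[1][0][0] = -1.0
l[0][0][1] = -58.0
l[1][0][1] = 23.0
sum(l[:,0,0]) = -92.0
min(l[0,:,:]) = -91.0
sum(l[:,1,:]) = -60.0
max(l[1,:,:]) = 28.0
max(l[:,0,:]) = 23.0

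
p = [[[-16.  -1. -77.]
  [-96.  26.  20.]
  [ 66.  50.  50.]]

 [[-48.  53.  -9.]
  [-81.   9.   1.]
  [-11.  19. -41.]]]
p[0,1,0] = -96.0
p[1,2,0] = -11.0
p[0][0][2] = -77.0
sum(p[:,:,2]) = -56.0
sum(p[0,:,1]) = 75.0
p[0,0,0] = -16.0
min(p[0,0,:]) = -77.0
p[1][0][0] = -48.0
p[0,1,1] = 26.0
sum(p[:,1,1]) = 35.0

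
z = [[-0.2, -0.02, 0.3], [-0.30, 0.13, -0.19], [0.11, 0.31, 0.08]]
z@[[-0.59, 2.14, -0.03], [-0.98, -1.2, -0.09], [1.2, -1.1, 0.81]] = [[0.5, -0.73, 0.25],[-0.18, -0.59, -0.16],[-0.27, -0.22, 0.03]]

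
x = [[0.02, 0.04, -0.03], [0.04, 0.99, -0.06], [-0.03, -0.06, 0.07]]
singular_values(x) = [1.0, 0.08, 0.01]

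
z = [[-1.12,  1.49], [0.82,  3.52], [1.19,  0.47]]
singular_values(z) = [3.89, 1.75]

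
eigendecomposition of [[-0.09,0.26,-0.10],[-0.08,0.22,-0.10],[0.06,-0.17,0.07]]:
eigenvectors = [[-0.67,-0.94,-0.90], [-0.59,-0.24,-0.14], [0.45,0.24,0.40]]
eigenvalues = [0.2, 0.0, -0.0]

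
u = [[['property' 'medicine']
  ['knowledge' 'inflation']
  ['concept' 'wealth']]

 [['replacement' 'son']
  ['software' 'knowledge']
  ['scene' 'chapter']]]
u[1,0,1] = 'son'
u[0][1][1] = 'inflation'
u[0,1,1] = 'inflation'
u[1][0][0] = 'replacement'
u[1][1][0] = 'software'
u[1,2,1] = 'chapter'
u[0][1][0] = 'knowledge'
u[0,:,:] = [['property', 'medicine'], ['knowledge', 'inflation'], ['concept', 'wealth']]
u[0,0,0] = 'property'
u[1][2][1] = 'chapter'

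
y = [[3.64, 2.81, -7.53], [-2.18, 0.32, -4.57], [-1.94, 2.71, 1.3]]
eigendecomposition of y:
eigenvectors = [[(-0.93+0j), 0.18-0.54j, 0.18+0.54j], [(0.05+0j), 0.71+0.00j, (0.71-0j)], [0.37+0.00j, 0.06-0.40j, 0.06+0.40j]]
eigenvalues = [(6.51+0j), (-0.62+4.24j), (-0.62-4.24j)]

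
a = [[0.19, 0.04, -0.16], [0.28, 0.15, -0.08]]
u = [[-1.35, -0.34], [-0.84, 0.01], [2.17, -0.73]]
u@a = [[-0.35,-0.11,0.24], [-0.16,-0.03,0.13], [0.21,-0.02,-0.29]]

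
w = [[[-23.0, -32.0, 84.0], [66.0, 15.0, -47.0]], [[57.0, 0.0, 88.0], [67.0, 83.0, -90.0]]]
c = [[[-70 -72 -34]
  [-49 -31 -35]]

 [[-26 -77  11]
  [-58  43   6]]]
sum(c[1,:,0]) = -84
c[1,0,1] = -77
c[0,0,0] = -70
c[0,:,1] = [-72, -31]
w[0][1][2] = -47.0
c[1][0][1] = -77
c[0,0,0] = -70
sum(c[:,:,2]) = -52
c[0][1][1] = -31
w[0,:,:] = [[-23.0, -32.0, 84.0], [66.0, 15.0, -47.0]]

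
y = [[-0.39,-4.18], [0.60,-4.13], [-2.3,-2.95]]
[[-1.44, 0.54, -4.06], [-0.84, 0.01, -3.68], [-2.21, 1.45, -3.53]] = y @ [[0.59, -0.53, 0.33], [0.29, -0.08, 0.94]]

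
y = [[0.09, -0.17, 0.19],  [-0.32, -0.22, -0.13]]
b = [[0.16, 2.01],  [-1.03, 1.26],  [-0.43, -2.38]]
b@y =[[-0.63, -0.47, -0.23], [-0.5, -0.10, -0.36], [0.72, 0.60, 0.23]]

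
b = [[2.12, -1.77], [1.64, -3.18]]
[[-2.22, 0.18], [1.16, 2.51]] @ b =[[-4.41, 3.36], [6.58, -10.04]]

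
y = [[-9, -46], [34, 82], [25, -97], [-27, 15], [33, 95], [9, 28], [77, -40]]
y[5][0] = 9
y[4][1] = 95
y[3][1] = 15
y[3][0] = -27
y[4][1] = 95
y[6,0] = 77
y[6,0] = 77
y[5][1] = 28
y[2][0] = 25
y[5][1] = 28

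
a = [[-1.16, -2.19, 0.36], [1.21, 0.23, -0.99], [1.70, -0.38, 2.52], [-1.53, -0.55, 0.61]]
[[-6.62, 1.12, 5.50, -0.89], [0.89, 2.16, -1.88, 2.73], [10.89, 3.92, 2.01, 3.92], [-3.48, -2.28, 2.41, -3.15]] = a@ [[2.66,2.04,-0.49,2.31], [2.08,-1.60,-2.12,-0.84], [2.84,-0.06,0.81,-0.13]]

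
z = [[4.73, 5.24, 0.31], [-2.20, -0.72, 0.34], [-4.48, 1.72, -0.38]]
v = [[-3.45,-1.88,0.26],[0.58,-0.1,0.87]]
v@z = [[-13.35, -16.28, -1.81], [-0.93, 4.61, -0.18]]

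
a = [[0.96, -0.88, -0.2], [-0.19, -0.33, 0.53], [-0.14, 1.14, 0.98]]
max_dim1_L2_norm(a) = 1.51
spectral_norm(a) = 1.84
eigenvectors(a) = [[-0.65, 0.9, -0.35], [0.27, 0.05, -0.79], [0.71, 0.43, 0.50]]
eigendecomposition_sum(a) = [[0.41,-0.67,-0.78], [-0.17,0.28,0.32], [-0.45,0.73,0.85]] + [[0.57, 0.06, 0.5], [0.03, 0.00, 0.03], [0.27, 0.03, 0.24]] + [[-0.02,-0.27,0.08], [-0.05,-0.61,0.18], [0.03,0.38,-0.11]]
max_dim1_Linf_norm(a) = 1.14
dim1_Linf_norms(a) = [0.96, 0.53, 1.14]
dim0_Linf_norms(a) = [0.96, 1.14, 0.98]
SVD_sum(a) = [[0.46, -0.90, -0.57], [-0.03, 0.06, 0.04], [-0.56, 1.1, 0.7]] + [[0.4, -0.08, 0.45], [0.21, -0.04, 0.23], [0.31, -0.06, 0.35]] + [[0.10, 0.10, -0.07], [-0.36, -0.35, 0.26], [0.10, 0.10, -0.08]]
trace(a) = 1.61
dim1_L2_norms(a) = [1.32, 0.65, 1.51]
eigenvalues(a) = [1.54, 0.82, -0.75]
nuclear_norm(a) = 3.28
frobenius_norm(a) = 2.11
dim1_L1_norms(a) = [2.04, 1.05, 2.26]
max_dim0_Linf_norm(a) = 1.14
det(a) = -0.94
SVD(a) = [[-0.63, 0.73, -0.26], [0.04, 0.37, 0.93], [0.77, 0.57, -0.27]] @ diag([1.8370022844362293, 0.8310170746765283, 0.6134600464350898]) @ [[-0.39, 0.77, 0.49], [0.66, -0.14, 0.74], [-0.64, -0.62, 0.46]]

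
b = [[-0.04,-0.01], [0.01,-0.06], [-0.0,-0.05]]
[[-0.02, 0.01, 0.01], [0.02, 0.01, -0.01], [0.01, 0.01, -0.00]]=b @ [[0.58, -0.13, -0.19], [-0.26, -0.14, 0.09]]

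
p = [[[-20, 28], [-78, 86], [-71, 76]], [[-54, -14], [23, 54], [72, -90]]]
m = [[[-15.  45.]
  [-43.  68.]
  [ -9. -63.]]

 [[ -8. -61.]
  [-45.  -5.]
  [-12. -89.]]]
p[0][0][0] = -20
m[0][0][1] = 45.0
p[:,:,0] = [[-20, -78, -71], [-54, 23, 72]]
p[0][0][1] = 28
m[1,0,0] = -8.0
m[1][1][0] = -45.0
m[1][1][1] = -5.0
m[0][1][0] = -43.0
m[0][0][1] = 45.0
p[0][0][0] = -20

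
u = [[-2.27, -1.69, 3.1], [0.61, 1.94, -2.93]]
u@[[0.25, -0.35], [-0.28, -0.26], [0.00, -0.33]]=[[-0.09, 0.21], [-0.39, 0.25]]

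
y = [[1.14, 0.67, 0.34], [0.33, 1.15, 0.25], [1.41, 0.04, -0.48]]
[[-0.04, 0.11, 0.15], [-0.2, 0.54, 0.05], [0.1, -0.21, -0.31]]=y@[[0.08, -0.20, -0.0], [-0.2, 0.55, -0.1], [-0.00, -0.10, 0.64]]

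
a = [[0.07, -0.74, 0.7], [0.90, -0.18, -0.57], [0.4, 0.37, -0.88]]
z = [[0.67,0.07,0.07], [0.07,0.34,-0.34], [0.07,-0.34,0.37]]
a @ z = [[0.04, -0.48, 0.52], [0.55, 0.20, -0.09], [0.23, 0.45, -0.42]]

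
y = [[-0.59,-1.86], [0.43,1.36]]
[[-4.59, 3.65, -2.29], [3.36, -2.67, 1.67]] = y @ [[-0.13, 1.64, -0.47], [2.51, -2.48, 1.38]]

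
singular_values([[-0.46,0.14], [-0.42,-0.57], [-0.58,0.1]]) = [0.87, 0.57]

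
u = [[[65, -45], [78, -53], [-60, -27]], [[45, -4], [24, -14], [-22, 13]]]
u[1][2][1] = 13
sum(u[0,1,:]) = 25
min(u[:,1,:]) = -53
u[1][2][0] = -22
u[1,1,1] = -14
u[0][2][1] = -27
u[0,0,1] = -45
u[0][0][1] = -45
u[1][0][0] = 45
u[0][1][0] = 78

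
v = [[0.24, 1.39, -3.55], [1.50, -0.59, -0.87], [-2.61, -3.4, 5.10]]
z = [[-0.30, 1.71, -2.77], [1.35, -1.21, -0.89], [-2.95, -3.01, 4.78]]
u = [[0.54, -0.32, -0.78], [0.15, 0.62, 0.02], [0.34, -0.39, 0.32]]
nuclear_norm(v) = 10.46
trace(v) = 4.75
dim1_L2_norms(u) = [1.0, 0.64, 0.61]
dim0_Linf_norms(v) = [2.61, 3.4, 5.1]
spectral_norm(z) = 7.00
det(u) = 0.33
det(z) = 17.14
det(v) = 14.66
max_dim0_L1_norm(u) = 1.33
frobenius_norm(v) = 7.89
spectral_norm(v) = 7.62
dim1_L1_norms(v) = [5.18, 2.96, 11.11]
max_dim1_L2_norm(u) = 1.0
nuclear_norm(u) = 2.20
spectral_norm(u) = 1.02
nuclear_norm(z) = 10.35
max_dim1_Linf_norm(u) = 0.78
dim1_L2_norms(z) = [3.27, 2.02, 6.37]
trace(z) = 3.27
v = u + z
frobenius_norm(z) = 7.44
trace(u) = 1.48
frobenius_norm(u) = 1.33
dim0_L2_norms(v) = [3.02, 3.72, 6.27]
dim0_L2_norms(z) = [3.26, 3.67, 5.6]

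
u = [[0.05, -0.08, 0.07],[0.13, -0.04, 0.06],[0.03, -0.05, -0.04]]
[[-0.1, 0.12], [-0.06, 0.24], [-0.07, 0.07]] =u@[[-0.11,1.67], [1.24,-0.47], [0.11,0.03]]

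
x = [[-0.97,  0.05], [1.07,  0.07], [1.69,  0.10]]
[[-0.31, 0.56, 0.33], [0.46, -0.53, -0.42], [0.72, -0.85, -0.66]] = x@[[0.37, -0.54, -0.36], [0.9, 0.64, -0.48]]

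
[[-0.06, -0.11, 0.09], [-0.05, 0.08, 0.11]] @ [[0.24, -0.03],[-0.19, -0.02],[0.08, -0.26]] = [[0.01,-0.02],[-0.02,-0.03]]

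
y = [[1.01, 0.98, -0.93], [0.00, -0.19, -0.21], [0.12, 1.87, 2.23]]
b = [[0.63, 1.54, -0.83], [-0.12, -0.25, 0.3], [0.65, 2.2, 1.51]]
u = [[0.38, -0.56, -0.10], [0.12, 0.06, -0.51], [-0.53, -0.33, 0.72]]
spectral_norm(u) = 1.08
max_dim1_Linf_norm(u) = 0.72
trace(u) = 1.16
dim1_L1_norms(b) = [3.0, 0.67, 4.36]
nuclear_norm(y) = 4.63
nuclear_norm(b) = 4.51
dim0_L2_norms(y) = [1.02, 2.12, 2.43]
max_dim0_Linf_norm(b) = 2.2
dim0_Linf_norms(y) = [1.01, 1.87, 2.23]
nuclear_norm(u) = 1.96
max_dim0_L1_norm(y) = 3.37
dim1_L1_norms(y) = [2.92, 0.4, 4.22]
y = u + b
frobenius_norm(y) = 3.38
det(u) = -0.15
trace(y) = 3.05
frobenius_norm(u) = 1.29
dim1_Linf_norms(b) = [1.54, 0.3, 2.2]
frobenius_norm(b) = 3.34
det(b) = 0.01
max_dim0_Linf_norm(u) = 0.72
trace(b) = 1.89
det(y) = -0.08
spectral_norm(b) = 2.96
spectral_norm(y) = 2.93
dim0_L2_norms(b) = [0.91, 2.7, 1.75]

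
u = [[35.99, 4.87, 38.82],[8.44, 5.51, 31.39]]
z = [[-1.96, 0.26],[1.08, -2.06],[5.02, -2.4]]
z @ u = [[-68.35, -8.11, -67.93], [21.48, -6.09, -22.74], [160.41, 11.22, 119.54]]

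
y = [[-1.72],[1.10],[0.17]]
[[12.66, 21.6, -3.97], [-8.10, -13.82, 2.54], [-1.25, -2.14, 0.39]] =y @[[-7.36, -12.56, 2.31]]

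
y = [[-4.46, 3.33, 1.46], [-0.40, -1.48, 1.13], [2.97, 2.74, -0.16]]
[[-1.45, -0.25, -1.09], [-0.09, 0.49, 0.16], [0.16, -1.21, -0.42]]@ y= [[3.33, -7.45, -2.23],[0.68, -0.59, 0.40],[-1.48, 1.17, -1.07]]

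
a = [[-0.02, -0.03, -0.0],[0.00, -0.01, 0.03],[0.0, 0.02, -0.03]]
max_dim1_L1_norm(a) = 0.05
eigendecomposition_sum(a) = [[-0.02, -0.01, -0.03], [-0.00, -0.0, -0.00], [-0.0, -0.00, -0.0]] + [[0.0,-0.01,-0.00], [0.0,0.00,0.00], [0.00,0.00,0.00]] + [[-0.0,-0.02,0.03], [-0.0,-0.01,0.03], [-0.00,0.02,-0.03]]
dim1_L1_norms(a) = [0.05, 0.04, 0.05]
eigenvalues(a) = [-0.02, 0.01, -0.05]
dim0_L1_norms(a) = [0.02, 0.06, 0.06]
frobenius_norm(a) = 0.06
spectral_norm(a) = 0.05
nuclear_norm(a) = 0.09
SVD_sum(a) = [[-0.0,  -0.01,  0.02], [-0.01,  -0.02,  0.02], [0.01,  0.02,  -0.03]] + [[-0.02, -0.02, -0.02], [0.01, 0.01, 0.01], [-0.0, -0.00, -0.0]] + [[-0.0, 0.0, 0.0], [-0.0, 0.00, 0.0], [-0.0, 0.0, 0.0]]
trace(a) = -0.06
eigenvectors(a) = [[1.0, -0.71, -0.58],  [0.00, 0.62, -0.52],  [0.00, 0.34, 0.63]]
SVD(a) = [[0.45, 0.88, 0.15], [0.56, -0.41, 0.72], [-0.69, 0.24, 0.68]] @ diag([0.050890800667888265, 0.03156220382391474, 0.0037354647848595397]) @ [[-0.18, -0.65, 0.74], [-0.56, -0.55, -0.62], [-0.81, 0.52, 0.26]]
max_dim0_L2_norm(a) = 0.04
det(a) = 0.00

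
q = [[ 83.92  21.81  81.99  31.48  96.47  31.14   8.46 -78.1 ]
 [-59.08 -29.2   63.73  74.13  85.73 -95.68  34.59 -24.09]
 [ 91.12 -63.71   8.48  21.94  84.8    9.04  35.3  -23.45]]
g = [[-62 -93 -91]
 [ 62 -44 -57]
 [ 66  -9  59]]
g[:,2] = [-91, -57, 59]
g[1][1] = -44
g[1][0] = 62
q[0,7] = -78.1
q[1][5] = -95.68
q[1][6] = 34.59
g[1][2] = -57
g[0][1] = -93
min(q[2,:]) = -63.71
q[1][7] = -24.09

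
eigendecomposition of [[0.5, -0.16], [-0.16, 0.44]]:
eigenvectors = [[0.77, 0.64],[-0.64, 0.77]]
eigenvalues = [0.63, 0.31]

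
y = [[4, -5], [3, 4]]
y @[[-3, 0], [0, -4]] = [[-12, 20], [-9, -16]]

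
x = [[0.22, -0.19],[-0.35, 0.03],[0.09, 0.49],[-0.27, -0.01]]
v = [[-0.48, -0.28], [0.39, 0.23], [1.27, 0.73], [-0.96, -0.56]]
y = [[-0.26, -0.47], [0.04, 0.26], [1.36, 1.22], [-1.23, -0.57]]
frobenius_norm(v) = 1.97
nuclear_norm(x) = 1.03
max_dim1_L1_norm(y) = 2.58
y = v + x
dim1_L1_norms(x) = [0.41, 0.38, 0.58, 0.28]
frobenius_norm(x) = 0.73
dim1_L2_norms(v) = [0.56, 0.45, 1.46, 1.11]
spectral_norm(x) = 0.53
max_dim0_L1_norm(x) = 0.93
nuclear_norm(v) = 1.98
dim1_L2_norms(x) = [0.29, 0.35, 0.5, 0.27]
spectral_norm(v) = 1.97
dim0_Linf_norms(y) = [1.36, 1.22]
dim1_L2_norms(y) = [0.54, 0.26, 1.83, 1.36]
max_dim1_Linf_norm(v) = 1.27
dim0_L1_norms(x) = [0.93, 0.72]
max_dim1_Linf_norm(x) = 0.49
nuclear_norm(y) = 2.74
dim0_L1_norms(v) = [3.1, 1.8]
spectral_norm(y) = 2.31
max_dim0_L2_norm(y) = 1.85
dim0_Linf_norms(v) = [1.27, 0.73]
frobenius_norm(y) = 2.35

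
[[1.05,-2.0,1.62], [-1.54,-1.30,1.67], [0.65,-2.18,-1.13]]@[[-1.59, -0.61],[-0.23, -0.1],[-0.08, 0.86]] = [[-1.34, 0.95],  [2.61, 2.51],  [-0.44, -1.15]]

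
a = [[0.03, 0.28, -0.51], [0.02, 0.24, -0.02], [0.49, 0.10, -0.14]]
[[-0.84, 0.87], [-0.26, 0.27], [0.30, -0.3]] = a@[[1.15, -1.18], [-1.08, 1.11], [1.13, -1.17]]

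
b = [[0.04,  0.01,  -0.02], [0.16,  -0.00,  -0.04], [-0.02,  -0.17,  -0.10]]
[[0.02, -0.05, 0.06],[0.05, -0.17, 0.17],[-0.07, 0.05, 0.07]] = b @[[0.18, -1.00, 0.8], [0.65, -0.39, 0.16], [-0.48, 0.36, -1.11]]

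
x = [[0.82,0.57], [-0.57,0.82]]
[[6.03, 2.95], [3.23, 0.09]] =x @ [[3.11,2.38], [6.10,1.76]]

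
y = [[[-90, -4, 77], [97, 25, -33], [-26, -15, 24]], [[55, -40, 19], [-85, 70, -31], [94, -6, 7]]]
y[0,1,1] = 25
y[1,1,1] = 70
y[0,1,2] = -33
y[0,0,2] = 77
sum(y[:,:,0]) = 45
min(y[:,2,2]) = 7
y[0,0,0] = -90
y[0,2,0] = -26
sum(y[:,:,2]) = 63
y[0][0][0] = -90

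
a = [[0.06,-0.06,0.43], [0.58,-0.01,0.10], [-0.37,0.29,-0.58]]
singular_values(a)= [0.93, 0.46, 0.12]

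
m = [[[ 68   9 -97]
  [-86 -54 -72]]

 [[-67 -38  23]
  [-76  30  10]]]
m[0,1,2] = -72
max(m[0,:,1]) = 9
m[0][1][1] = -54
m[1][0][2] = 23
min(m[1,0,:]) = -67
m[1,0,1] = -38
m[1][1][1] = 30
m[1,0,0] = -67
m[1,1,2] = 10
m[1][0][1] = -38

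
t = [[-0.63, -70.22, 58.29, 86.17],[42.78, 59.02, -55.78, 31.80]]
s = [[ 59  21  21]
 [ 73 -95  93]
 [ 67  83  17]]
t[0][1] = -70.22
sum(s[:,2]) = 131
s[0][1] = 21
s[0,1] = 21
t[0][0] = -0.63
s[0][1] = 21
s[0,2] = 21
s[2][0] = 67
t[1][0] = 42.78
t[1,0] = 42.78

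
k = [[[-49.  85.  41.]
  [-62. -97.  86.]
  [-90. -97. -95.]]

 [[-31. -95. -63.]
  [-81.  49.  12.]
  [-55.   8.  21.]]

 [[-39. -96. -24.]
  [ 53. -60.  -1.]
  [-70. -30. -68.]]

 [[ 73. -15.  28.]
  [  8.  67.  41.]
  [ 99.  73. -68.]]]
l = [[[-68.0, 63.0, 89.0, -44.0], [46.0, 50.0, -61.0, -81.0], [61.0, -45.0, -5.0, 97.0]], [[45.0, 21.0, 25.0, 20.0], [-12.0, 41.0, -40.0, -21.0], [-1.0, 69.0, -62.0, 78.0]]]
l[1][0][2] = 25.0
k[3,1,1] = 67.0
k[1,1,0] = -81.0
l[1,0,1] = 21.0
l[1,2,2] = -62.0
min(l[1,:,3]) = -21.0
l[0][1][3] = -81.0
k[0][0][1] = 85.0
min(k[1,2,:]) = -55.0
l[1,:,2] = [25.0, -40.0, -62.0]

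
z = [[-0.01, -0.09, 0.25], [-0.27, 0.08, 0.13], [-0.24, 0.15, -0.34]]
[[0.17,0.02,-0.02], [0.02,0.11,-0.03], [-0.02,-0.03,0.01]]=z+[[0.18, 0.11, -0.27], [0.29, 0.03, -0.16], [0.22, -0.18, 0.35]]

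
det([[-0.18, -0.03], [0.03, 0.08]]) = -0.014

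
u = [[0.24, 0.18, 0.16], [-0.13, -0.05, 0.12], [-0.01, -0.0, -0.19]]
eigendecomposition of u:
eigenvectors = [[(0.76+0j), (0.76-0j), -0.01+0.00j], [(-0.59+0.26j), -0.59-0.26j, (-0.65+0j)], [(-0.03+0.01j), -0.03-0.01j, (0.76+0j)]]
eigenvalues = [(0.09+0.06j), (0.09-0.06j), (-0.19+0j)]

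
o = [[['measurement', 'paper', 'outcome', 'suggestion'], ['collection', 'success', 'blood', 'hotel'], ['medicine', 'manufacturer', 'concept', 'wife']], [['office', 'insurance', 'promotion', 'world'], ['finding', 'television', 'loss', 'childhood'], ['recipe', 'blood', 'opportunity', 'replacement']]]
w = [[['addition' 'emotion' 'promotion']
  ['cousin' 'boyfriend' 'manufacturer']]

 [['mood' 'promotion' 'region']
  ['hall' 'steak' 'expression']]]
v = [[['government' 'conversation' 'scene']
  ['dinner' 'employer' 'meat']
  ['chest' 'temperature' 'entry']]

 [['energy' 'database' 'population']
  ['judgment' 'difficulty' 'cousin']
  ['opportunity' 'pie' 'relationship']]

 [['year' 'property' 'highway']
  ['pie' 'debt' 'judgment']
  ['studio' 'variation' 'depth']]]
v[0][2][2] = 'entry'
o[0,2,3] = 'wife'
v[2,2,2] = 'depth'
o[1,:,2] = ['promotion', 'loss', 'opportunity']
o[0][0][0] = 'measurement'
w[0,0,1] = 'emotion'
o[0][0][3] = 'suggestion'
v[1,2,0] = 'opportunity'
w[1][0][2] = 'region'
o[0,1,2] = 'blood'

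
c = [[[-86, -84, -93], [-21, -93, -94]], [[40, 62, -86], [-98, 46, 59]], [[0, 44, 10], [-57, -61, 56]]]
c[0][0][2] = -93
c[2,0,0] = 0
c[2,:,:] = [[0, 44, 10], [-57, -61, 56]]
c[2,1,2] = 56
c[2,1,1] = -61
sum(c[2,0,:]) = 54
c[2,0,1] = 44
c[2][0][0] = 0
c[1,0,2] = -86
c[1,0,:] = [40, 62, -86]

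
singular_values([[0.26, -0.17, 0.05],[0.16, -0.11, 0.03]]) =[0.37, 0.0]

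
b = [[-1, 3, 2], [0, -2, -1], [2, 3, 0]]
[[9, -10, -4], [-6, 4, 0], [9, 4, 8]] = b @[[0, 2, 4], [3, 0, 0], [0, -4, 0]]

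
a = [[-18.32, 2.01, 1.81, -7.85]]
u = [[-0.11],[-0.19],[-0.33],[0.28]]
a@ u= [[-1.16]]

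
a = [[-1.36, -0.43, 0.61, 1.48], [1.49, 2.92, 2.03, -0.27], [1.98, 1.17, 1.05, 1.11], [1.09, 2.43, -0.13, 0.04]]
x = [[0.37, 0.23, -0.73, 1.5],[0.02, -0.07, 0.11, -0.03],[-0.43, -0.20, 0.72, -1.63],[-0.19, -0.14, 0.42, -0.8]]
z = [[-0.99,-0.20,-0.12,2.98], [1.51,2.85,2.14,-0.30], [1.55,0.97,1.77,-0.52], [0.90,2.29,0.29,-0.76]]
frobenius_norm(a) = 5.85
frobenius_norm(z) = 6.20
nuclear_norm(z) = 9.95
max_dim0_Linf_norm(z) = 2.98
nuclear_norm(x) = 2.84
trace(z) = 2.87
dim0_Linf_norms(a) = [1.98, 2.92, 2.03, 1.48]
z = a + x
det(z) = -6.81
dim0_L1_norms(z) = [4.95, 6.31, 4.32, 4.56]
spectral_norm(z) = 5.27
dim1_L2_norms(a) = [2.14, 3.87, 2.76, 2.67]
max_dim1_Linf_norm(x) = 1.63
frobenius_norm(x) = 2.70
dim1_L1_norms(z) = [4.29, 6.8, 4.81, 4.24]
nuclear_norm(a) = 9.93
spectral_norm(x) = 2.69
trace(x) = 0.22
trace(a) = 2.65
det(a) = -19.48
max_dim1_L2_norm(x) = 1.84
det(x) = 0.00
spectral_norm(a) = 5.10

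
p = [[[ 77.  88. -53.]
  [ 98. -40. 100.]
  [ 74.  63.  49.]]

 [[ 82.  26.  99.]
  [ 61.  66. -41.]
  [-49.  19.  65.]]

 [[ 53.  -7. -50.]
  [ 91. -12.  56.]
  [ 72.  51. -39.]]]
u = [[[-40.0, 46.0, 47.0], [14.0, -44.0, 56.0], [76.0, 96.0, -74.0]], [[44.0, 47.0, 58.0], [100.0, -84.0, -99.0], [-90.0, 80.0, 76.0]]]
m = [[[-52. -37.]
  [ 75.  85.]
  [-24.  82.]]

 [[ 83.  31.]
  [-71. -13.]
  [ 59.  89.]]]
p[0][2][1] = 63.0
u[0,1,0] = 14.0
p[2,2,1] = 51.0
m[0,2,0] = -24.0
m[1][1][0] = -71.0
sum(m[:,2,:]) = 206.0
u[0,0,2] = 47.0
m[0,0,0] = -52.0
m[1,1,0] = -71.0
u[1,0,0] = 44.0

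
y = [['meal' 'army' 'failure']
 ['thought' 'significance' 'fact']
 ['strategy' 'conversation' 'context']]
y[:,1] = ['army', 'significance', 'conversation']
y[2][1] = 'conversation'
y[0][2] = 'failure'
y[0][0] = 'meal'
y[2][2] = 'context'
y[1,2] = 'fact'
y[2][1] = 'conversation'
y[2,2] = 'context'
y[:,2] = ['failure', 'fact', 'context']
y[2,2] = 'context'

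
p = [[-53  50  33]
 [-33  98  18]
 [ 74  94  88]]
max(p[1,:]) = 98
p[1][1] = 98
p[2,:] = [74, 94, 88]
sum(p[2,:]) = 256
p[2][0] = 74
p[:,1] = [50, 98, 94]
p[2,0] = 74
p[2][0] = 74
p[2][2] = 88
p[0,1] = 50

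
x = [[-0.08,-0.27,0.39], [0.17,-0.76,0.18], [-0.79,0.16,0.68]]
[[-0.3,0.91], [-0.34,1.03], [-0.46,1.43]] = x@[[0.32, -0.98], [0.42, -1.27], [-0.41, 1.26]]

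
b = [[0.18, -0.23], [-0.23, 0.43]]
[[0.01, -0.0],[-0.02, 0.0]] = b @ [[-0.02,  0.01], [-0.06,  0.01]]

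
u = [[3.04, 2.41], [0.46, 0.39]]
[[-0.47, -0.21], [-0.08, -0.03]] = u @ [[0.13, -0.07],[-0.36, -0.00]]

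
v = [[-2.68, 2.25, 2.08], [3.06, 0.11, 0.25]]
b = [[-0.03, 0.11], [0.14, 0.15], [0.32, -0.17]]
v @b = [[1.06, -0.31], [0.00, 0.31]]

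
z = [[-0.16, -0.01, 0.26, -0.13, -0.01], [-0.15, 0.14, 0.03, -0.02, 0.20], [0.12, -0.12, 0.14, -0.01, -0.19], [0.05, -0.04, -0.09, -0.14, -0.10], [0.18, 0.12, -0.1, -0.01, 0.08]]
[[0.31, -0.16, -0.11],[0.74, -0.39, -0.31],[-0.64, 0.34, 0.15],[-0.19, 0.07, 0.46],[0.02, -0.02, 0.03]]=z@[[-1.09, 0.62, -0.16], [-0.09, -0.02, 0.98], [0.07, 0.05, -1.19], [-1.09, 0.69, -1.23], [2.82, -1.41, -2.32]]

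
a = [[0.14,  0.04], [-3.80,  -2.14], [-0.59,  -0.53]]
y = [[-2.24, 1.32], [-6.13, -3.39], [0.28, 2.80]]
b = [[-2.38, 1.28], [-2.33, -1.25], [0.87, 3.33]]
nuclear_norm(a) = 4.60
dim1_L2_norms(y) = [2.6, 7.0, 2.81]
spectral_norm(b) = 4.01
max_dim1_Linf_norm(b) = 3.33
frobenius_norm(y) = 7.98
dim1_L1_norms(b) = [3.66, 3.58, 4.2]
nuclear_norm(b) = 7.18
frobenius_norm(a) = 4.44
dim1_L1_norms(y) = [3.56, 9.52, 3.08]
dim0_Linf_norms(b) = [2.38, 3.33]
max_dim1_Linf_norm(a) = 3.8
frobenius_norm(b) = 5.11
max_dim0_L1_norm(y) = 8.65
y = a + b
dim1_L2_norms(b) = [2.7, 2.64, 3.44]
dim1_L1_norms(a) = [0.18, 5.94, 1.12]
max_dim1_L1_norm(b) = 4.2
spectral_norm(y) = 7.31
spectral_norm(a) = 4.43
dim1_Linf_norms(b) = [2.38, 2.33, 3.33]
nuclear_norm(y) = 10.53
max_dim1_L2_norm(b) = 3.44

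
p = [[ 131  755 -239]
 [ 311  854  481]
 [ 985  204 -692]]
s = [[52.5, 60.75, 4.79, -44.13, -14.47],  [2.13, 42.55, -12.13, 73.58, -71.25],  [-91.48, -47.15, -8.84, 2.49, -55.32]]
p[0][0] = 131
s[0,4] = -14.47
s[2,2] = -8.84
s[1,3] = 73.58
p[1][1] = 854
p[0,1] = 755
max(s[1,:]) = 73.58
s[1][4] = -71.25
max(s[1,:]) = 73.58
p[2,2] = -692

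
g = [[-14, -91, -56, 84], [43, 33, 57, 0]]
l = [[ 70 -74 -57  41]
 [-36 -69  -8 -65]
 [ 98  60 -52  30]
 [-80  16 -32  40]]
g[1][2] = 57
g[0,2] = -56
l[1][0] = -36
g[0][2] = -56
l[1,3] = -65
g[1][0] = 43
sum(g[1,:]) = 133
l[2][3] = 30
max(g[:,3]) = 84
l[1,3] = -65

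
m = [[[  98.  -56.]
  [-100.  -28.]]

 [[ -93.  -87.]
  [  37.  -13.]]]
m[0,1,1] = -28.0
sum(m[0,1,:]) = -128.0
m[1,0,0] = -93.0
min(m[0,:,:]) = -100.0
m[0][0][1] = -56.0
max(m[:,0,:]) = 98.0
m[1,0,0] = -93.0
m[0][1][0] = -100.0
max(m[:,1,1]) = -13.0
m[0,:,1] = [-56.0, -28.0]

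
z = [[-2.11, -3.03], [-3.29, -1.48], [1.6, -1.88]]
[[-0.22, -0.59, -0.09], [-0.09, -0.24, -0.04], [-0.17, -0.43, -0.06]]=z @ [[-0.01, -0.02, -0.00], [0.08, 0.21, 0.03]]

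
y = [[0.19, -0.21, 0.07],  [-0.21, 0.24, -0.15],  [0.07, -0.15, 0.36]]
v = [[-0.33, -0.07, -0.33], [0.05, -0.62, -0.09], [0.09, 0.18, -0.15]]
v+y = [[-0.14, -0.28, -0.26], [-0.16, -0.38, -0.24], [0.16, 0.03, 0.21]]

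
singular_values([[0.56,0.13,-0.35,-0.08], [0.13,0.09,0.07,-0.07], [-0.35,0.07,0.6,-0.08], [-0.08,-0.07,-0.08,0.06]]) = [0.93, 0.37, 0.0, 0.0]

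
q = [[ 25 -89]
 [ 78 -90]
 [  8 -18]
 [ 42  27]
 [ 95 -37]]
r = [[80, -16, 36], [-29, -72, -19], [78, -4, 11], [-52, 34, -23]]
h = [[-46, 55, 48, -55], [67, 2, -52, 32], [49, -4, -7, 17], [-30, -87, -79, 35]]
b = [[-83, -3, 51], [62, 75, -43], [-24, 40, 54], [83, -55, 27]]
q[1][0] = 78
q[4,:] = [95, -37]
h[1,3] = 32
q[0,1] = -89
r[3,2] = -23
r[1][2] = -19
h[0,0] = -46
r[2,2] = 11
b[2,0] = -24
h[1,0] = 67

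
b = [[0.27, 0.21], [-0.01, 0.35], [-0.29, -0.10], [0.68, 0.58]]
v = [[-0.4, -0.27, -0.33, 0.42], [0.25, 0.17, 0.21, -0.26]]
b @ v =[[-0.06, -0.04, -0.05, 0.06], [0.09, 0.06, 0.08, -0.1], [0.09, 0.06, 0.07, -0.10], [-0.13, -0.08, -0.1, 0.13]]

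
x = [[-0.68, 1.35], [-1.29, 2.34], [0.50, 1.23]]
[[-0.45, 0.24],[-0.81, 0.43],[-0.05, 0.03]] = x@[[0.32,-0.17], [-0.17,0.09]]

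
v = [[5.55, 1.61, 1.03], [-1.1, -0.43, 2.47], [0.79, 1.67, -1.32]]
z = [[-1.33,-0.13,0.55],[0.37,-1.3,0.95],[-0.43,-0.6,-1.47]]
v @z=[[-7.23, -3.43, 3.07],  [0.24, -0.78, -4.64],  [0.13, -1.48, 3.96]]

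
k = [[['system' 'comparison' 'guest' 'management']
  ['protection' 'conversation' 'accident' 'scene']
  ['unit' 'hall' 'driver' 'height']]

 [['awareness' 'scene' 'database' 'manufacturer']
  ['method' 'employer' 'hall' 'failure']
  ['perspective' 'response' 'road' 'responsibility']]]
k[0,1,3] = 'scene'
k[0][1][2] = 'accident'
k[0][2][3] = 'height'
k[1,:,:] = [['awareness', 'scene', 'database', 'manufacturer'], ['method', 'employer', 'hall', 'failure'], ['perspective', 'response', 'road', 'responsibility']]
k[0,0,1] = 'comparison'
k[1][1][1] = 'employer'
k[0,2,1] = 'hall'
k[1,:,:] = [['awareness', 'scene', 'database', 'manufacturer'], ['method', 'employer', 'hall', 'failure'], ['perspective', 'response', 'road', 'responsibility']]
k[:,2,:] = [['unit', 'hall', 'driver', 'height'], ['perspective', 'response', 'road', 'responsibility']]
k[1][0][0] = 'awareness'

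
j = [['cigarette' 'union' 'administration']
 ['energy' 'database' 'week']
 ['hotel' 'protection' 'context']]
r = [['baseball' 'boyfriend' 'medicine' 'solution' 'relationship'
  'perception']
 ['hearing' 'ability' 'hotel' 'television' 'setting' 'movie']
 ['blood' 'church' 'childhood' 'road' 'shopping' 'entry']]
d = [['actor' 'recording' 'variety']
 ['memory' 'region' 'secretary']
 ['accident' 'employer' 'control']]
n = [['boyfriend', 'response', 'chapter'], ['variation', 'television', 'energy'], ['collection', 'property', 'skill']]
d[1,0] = 'memory'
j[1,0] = 'energy'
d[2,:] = ['accident', 'employer', 'control']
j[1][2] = 'week'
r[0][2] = 'medicine'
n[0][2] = 'chapter'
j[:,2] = ['administration', 'week', 'context']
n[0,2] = 'chapter'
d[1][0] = 'memory'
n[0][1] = 'response'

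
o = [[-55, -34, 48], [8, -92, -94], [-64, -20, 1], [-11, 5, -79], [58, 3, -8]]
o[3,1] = 5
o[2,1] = -20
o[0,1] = -34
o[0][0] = -55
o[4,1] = 3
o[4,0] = 58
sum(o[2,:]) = -83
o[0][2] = 48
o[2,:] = [-64, -20, 1]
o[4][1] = 3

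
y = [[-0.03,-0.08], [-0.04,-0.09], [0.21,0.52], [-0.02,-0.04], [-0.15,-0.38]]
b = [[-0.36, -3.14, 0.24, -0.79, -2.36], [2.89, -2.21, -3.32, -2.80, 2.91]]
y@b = [[-0.22, 0.27, 0.26, 0.25, -0.16],[-0.25, 0.32, 0.29, 0.28, -0.17],[1.43, -1.81, -1.68, -1.62, 1.02],[-0.11, 0.15, 0.13, 0.13, -0.07],[-1.04, 1.31, 1.23, 1.18, -0.75]]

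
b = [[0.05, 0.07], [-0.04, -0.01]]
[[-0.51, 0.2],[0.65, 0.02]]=b @ [[-17.69,-1.42], [5.28,3.80]]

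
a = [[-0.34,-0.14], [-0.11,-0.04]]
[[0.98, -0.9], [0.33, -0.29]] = a@ [[-3.55, 2.29], [1.61, 0.84]]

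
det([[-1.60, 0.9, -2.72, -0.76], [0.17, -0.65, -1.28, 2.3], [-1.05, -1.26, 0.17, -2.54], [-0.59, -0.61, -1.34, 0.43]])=-0.005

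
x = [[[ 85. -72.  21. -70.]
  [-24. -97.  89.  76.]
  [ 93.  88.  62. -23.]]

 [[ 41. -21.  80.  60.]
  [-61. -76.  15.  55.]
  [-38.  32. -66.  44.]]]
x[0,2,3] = -23.0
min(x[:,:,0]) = -61.0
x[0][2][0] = 93.0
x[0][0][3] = -70.0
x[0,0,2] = 21.0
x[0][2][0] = 93.0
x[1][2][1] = 32.0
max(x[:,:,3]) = 76.0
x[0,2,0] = 93.0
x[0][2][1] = 88.0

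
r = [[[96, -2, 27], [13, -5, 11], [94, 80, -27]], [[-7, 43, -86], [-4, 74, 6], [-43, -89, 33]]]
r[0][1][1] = -5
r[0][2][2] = -27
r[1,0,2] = -86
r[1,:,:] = [[-7, 43, -86], [-4, 74, 6], [-43, -89, 33]]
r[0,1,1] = -5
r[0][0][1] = -2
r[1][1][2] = 6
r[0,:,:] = [[96, -2, 27], [13, -5, 11], [94, 80, -27]]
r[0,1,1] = -5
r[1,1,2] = 6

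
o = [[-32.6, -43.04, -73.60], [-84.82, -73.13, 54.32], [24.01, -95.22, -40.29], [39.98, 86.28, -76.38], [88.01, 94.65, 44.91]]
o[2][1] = -95.22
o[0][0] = -32.6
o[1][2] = 54.32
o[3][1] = 86.28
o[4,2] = 44.91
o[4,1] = 94.65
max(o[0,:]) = -32.6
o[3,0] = 39.98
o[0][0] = -32.6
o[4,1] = 94.65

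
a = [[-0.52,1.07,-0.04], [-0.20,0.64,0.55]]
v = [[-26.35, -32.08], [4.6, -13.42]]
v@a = [[20.12, -48.73, -16.59], [0.29, -3.67, -7.56]]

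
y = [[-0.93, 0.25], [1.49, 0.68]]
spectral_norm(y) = 1.82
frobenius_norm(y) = 1.90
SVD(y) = [[-0.46,0.89],[0.89,0.46]] @ diag([1.8177706178104585, 0.5528200258899676]) @ [[0.96, 0.27], [-0.27, 0.96]]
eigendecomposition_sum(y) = [[-1.02, 0.14], [0.84, -0.12]] + [[0.09, 0.11],[0.65, 0.8]]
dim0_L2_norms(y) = [1.76, 0.72]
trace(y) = -0.25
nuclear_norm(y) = 2.37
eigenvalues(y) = [-1.14, 0.89]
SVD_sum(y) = [[-0.80, -0.22], [1.56, 0.44]] + [[-0.13, 0.47], [-0.07, 0.24]]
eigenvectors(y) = [[-0.77, -0.14], [0.63, -0.99]]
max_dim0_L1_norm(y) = 2.42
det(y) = -1.00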